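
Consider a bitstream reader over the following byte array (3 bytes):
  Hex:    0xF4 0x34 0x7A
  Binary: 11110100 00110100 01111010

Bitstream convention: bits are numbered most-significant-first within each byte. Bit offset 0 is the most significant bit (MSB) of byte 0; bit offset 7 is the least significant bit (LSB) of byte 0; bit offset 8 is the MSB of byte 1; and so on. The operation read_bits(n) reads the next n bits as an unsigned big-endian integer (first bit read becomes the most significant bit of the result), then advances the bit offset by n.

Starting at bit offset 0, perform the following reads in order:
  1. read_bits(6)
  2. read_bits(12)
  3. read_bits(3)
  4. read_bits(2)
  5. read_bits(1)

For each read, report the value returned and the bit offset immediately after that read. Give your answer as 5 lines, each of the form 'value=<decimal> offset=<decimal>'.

Answer: value=61 offset=6
value=209 offset=18
value=7 offset=21
value=1 offset=23
value=0 offset=24

Derivation:
Read 1: bits[0:6] width=6 -> value=61 (bin 111101); offset now 6 = byte 0 bit 6; 18 bits remain
Read 2: bits[6:18] width=12 -> value=209 (bin 000011010001); offset now 18 = byte 2 bit 2; 6 bits remain
Read 3: bits[18:21] width=3 -> value=7 (bin 111); offset now 21 = byte 2 bit 5; 3 bits remain
Read 4: bits[21:23] width=2 -> value=1 (bin 01); offset now 23 = byte 2 bit 7; 1 bits remain
Read 5: bits[23:24] width=1 -> value=0 (bin 0); offset now 24 = byte 3 bit 0; 0 bits remain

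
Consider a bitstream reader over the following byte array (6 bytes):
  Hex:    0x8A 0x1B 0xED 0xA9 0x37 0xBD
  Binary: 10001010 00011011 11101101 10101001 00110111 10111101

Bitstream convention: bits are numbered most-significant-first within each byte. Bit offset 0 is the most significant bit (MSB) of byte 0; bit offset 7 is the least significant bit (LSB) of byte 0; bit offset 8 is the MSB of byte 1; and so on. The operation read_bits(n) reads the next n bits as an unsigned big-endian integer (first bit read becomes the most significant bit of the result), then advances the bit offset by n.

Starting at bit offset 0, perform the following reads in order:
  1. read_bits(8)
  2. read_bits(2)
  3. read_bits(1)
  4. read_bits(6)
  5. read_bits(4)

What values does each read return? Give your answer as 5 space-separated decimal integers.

Read 1: bits[0:8] width=8 -> value=138 (bin 10001010); offset now 8 = byte 1 bit 0; 40 bits remain
Read 2: bits[8:10] width=2 -> value=0 (bin 00); offset now 10 = byte 1 bit 2; 38 bits remain
Read 3: bits[10:11] width=1 -> value=0 (bin 0); offset now 11 = byte 1 bit 3; 37 bits remain
Read 4: bits[11:17] width=6 -> value=55 (bin 110111); offset now 17 = byte 2 bit 1; 31 bits remain
Read 5: bits[17:21] width=4 -> value=13 (bin 1101); offset now 21 = byte 2 bit 5; 27 bits remain

Answer: 138 0 0 55 13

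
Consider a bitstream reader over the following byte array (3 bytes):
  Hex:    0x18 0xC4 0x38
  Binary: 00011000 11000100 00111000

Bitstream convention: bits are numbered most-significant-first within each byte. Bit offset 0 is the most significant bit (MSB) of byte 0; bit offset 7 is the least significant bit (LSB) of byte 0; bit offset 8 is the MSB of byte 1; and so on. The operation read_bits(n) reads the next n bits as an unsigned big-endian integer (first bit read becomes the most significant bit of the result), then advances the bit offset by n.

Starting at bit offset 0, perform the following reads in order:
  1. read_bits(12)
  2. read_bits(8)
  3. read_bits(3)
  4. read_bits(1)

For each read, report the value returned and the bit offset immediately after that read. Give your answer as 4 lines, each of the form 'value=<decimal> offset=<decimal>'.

Answer: value=396 offset=12
value=67 offset=20
value=4 offset=23
value=0 offset=24

Derivation:
Read 1: bits[0:12] width=12 -> value=396 (bin 000110001100); offset now 12 = byte 1 bit 4; 12 bits remain
Read 2: bits[12:20] width=8 -> value=67 (bin 01000011); offset now 20 = byte 2 bit 4; 4 bits remain
Read 3: bits[20:23] width=3 -> value=4 (bin 100); offset now 23 = byte 2 bit 7; 1 bits remain
Read 4: bits[23:24] width=1 -> value=0 (bin 0); offset now 24 = byte 3 bit 0; 0 bits remain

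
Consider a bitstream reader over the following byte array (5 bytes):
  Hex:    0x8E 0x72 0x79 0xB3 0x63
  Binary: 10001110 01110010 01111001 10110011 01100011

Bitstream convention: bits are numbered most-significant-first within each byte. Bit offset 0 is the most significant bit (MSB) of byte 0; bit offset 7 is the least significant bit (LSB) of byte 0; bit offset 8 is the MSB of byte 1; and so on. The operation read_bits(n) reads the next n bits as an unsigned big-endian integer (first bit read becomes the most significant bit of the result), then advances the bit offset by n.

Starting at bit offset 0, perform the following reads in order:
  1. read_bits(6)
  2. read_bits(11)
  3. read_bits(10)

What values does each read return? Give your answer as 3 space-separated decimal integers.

Read 1: bits[0:6] width=6 -> value=35 (bin 100011); offset now 6 = byte 0 bit 6; 34 bits remain
Read 2: bits[6:17] width=11 -> value=1252 (bin 10011100100); offset now 17 = byte 2 bit 1; 23 bits remain
Read 3: bits[17:27] width=10 -> value=973 (bin 1111001101); offset now 27 = byte 3 bit 3; 13 bits remain

Answer: 35 1252 973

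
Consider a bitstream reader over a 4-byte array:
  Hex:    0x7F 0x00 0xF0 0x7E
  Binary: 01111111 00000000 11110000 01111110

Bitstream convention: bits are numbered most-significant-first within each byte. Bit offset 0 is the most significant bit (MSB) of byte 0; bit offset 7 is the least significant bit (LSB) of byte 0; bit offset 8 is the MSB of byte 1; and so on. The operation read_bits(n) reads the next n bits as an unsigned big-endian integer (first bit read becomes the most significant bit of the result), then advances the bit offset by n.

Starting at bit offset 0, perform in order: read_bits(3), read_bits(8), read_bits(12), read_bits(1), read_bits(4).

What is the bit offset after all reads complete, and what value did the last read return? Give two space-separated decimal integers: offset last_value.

Read 1: bits[0:3] width=3 -> value=3 (bin 011); offset now 3 = byte 0 bit 3; 29 bits remain
Read 2: bits[3:11] width=8 -> value=248 (bin 11111000); offset now 11 = byte 1 bit 3; 21 bits remain
Read 3: bits[11:23] width=12 -> value=120 (bin 000001111000); offset now 23 = byte 2 bit 7; 9 bits remain
Read 4: bits[23:24] width=1 -> value=0 (bin 0); offset now 24 = byte 3 bit 0; 8 bits remain
Read 5: bits[24:28] width=4 -> value=7 (bin 0111); offset now 28 = byte 3 bit 4; 4 bits remain

Answer: 28 7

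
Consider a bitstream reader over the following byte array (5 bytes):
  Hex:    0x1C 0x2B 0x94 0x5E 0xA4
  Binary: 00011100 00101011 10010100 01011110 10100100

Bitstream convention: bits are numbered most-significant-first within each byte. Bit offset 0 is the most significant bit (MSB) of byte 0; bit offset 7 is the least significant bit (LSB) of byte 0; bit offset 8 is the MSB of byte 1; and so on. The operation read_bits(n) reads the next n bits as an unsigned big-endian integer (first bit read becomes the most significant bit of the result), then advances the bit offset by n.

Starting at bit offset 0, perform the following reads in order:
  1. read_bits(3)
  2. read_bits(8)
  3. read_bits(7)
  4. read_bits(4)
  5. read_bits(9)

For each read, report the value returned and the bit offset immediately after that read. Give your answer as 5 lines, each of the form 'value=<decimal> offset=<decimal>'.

Read 1: bits[0:3] width=3 -> value=0 (bin 000); offset now 3 = byte 0 bit 3; 37 bits remain
Read 2: bits[3:11] width=8 -> value=225 (bin 11100001); offset now 11 = byte 1 bit 3; 29 bits remain
Read 3: bits[11:18] width=7 -> value=46 (bin 0101110); offset now 18 = byte 2 bit 2; 22 bits remain
Read 4: bits[18:22] width=4 -> value=5 (bin 0101); offset now 22 = byte 2 bit 6; 18 bits remain
Read 5: bits[22:31] width=9 -> value=47 (bin 000101111); offset now 31 = byte 3 bit 7; 9 bits remain

Answer: value=0 offset=3
value=225 offset=11
value=46 offset=18
value=5 offset=22
value=47 offset=31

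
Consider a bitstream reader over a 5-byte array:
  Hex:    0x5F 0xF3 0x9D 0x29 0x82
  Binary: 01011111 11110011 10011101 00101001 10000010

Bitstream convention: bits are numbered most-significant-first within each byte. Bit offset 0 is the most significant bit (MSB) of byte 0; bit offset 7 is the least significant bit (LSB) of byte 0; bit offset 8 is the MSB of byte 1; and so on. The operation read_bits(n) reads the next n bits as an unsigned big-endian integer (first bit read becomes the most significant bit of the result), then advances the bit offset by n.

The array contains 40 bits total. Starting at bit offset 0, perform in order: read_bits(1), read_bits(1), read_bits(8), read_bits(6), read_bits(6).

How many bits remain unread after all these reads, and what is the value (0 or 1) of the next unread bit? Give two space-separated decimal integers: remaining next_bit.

Answer: 18 0

Derivation:
Read 1: bits[0:1] width=1 -> value=0 (bin 0); offset now 1 = byte 0 bit 1; 39 bits remain
Read 2: bits[1:2] width=1 -> value=1 (bin 1); offset now 2 = byte 0 bit 2; 38 bits remain
Read 3: bits[2:10] width=8 -> value=127 (bin 01111111); offset now 10 = byte 1 bit 2; 30 bits remain
Read 4: bits[10:16] width=6 -> value=51 (bin 110011); offset now 16 = byte 2 bit 0; 24 bits remain
Read 5: bits[16:22] width=6 -> value=39 (bin 100111); offset now 22 = byte 2 bit 6; 18 bits remain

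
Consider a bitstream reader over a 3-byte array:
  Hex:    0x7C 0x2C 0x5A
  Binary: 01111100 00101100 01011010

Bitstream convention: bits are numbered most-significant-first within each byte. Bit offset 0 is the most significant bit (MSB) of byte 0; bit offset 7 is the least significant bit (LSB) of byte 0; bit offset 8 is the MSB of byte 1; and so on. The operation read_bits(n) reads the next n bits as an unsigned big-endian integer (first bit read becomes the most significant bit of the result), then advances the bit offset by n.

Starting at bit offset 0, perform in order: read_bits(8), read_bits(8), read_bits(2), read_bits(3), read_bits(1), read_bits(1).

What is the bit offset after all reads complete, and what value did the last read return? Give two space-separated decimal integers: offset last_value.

Read 1: bits[0:8] width=8 -> value=124 (bin 01111100); offset now 8 = byte 1 bit 0; 16 bits remain
Read 2: bits[8:16] width=8 -> value=44 (bin 00101100); offset now 16 = byte 2 bit 0; 8 bits remain
Read 3: bits[16:18] width=2 -> value=1 (bin 01); offset now 18 = byte 2 bit 2; 6 bits remain
Read 4: bits[18:21] width=3 -> value=3 (bin 011); offset now 21 = byte 2 bit 5; 3 bits remain
Read 5: bits[21:22] width=1 -> value=0 (bin 0); offset now 22 = byte 2 bit 6; 2 bits remain
Read 6: bits[22:23] width=1 -> value=1 (bin 1); offset now 23 = byte 2 bit 7; 1 bits remain

Answer: 23 1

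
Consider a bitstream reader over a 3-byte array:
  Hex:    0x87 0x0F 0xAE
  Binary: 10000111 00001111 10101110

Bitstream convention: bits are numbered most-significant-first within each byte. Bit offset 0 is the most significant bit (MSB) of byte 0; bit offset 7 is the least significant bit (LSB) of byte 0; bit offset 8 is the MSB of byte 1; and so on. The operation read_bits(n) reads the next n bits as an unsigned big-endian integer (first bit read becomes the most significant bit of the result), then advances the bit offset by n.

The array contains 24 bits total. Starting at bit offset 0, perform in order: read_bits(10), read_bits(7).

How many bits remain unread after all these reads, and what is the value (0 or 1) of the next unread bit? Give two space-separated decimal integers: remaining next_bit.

Answer: 7 0

Derivation:
Read 1: bits[0:10] width=10 -> value=540 (bin 1000011100); offset now 10 = byte 1 bit 2; 14 bits remain
Read 2: bits[10:17] width=7 -> value=31 (bin 0011111); offset now 17 = byte 2 bit 1; 7 bits remain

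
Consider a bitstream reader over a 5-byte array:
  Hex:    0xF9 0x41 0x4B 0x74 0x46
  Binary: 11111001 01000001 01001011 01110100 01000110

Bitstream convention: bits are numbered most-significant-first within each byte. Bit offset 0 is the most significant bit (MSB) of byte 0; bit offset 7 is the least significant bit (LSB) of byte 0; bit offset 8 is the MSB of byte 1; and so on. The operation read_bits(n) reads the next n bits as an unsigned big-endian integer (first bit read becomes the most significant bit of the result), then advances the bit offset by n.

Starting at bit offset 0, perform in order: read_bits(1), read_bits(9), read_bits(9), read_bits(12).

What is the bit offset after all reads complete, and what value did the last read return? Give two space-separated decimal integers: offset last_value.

Answer: 31 1466

Derivation:
Read 1: bits[0:1] width=1 -> value=1 (bin 1); offset now 1 = byte 0 bit 1; 39 bits remain
Read 2: bits[1:10] width=9 -> value=485 (bin 111100101); offset now 10 = byte 1 bit 2; 30 bits remain
Read 3: bits[10:19] width=9 -> value=10 (bin 000001010); offset now 19 = byte 2 bit 3; 21 bits remain
Read 4: bits[19:31] width=12 -> value=1466 (bin 010110111010); offset now 31 = byte 3 bit 7; 9 bits remain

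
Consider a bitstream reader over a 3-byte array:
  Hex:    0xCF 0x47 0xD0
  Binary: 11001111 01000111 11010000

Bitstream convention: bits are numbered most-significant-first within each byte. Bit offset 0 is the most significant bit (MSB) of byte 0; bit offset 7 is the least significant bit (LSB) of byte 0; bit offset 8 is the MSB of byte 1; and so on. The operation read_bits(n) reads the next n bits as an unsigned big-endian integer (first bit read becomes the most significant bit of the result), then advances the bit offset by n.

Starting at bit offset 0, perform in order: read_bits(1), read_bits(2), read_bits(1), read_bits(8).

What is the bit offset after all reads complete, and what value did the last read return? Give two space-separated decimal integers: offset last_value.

Answer: 12 244

Derivation:
Read 1: bits[0:1] width=1 -> value=1 (bin 1); offset now 1 = byte 0 bit 1; 23 bits remain
Read 2: bits[1:3] width=2 -> value=2 (bin 10); offset now 3 = byte 0 bit 3; 21 bits remain
Read 3: bits[3:4] width=1 -> value=0 (bin 0); offset now 4 = byte 0 bit 4; 20 bits remain
Read 4: bits[4:12] width=8 -> value=244 (bin 11110100); offset now 12 = byte 1 bit 4; 12 bits remain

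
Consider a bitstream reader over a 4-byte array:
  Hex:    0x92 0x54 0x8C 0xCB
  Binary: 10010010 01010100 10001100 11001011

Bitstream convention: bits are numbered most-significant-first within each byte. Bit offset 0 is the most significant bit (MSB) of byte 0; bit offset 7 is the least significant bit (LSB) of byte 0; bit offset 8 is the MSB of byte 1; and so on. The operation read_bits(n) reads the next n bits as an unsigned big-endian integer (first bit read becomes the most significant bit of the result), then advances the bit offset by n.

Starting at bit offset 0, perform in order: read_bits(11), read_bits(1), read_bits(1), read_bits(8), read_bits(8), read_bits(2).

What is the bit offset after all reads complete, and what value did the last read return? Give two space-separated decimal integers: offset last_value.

Read 1: bits[0:11] width=11 -> value=1170 (bin 10010010010); offset now 11 = byte 1 bit 3; 21 bits remain
Read 2: bits[11:12] width=1 -> value=1 (bin 1); offset now 12 = byte 1 bit 4; 20 bits remain
Read 3: bits[12:13] width=1 -> value=0 (bin 0); offset now 13 = byte 1 bit 5; 19 bits remain
Read 4: bits[13:21] width=8 -> value=145 (bin 10010001); offset now 21 = byte 2 bit 5; 11 bits remain
Read 5: bits[21:29] width=8 -> value=153 (bin 10011001); offset now 29 = byte 3 bit 5; 3 bits remain
Read 6: bits[29:31] width=2 -> value=1 (bin 01); offset now 31 = byte 3 bit 7; 1 bits remain

Answer: 31 1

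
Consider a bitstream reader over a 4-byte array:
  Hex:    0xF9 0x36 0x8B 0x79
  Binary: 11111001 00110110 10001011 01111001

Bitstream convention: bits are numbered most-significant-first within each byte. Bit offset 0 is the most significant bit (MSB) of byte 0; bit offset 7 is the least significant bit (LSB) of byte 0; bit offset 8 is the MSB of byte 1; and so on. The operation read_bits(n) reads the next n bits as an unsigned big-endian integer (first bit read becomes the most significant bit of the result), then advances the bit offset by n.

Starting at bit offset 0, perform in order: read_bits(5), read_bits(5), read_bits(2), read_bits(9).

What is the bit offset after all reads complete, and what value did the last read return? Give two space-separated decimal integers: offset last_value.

Answer: 21 209

Derivation:
Read 1: bits[0:5] width=5 -> value=31 (bin 11111); offset now 5 = byte 0 bit 5; 27 bits remain
Read 2: bits[5:10] width=5 -> value=4 (bin 00100); offset now 10 = byte 1 bit 2; 22 bits remain
Read 3: bits[10:12] width=2 -> value=3 (bin 11); offset now 12 = byte 1 bit 4; 20 bits remain
Read 4: bits[12:21] width=9 -> value=209 (bin 011010001); offset now 21 = byte 2 bit 5; 11 bits remain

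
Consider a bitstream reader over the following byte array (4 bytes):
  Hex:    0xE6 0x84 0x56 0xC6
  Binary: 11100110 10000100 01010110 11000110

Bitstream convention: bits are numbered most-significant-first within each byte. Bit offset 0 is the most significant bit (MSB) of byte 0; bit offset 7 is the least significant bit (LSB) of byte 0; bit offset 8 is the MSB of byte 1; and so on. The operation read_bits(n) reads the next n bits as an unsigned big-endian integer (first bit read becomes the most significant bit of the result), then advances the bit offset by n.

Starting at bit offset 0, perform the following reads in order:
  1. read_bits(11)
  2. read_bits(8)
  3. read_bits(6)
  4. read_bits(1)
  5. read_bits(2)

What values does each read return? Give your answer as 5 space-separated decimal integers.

Read 1: bits[0:11] width=11 -> value=1844 (bin 11100110100); offset now 11 = byte 1 bit 3; 21 bits remain
Read 2: bits[11:19] width=8 -> value=34 (bin 00100010); offset now 19 = byte 2 bit 3; 13 bits remain
Read 3: bits[19:25] width=6 -> value=45 (bin 101101); offset now 25 = byte 3 bit 1; 7 bits remain
Read 4: bits[25:26] width=1 -> value=1 (bin 1); offset now 26 = byte 3 bit 2; 6 bits remain
Read 5: bits[26:28] width=2 -> value=0 (bin 00); offset now 28 = byte 3 bit 4; 4 bits remain

Answer: 1844 34 45 1 0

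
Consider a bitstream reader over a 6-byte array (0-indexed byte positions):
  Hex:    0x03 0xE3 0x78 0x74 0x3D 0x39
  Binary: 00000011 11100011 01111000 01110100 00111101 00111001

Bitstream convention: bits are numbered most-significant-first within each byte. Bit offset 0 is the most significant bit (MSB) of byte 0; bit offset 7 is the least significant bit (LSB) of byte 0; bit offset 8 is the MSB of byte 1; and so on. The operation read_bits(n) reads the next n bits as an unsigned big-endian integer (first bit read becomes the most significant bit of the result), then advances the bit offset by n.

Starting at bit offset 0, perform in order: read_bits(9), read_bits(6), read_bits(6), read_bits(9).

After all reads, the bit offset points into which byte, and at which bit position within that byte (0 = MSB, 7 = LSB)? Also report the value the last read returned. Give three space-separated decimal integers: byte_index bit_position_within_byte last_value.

Answer: 3 6 29

Derivation:
Read 1: bits[0:9] width=9 -> value=7 (bin 000000111); offset now 9 = byte 1 bit 1; 39 bits remain
Read 2: bits[9:15] width=6 -> value=49 (bin 110001); offset now 15 = byte 1 bit 7; 33 bits remain
Read 3: bits[15:21] width=6 -> value=47 (bin 101111); offset now 21 = byte 2 bit 5; 27 bits remain
Read 4: bits[21:30] width=9 -> value=29 (bin 000011101); offset now 30 = byte 3 bit 6; 18 bits remain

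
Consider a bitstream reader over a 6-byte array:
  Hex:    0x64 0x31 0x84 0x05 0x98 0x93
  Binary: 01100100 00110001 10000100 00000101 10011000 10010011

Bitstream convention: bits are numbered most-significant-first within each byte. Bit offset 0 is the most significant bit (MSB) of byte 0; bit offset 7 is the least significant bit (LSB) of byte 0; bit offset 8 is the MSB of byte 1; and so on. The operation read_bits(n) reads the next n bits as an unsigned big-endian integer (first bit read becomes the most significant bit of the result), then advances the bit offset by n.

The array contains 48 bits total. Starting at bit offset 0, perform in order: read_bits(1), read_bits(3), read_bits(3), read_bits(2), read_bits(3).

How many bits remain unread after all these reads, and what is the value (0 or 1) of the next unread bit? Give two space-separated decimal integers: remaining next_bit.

Read 1: bits[0:1] width=1 -> value=0 (bin 0); offset now 1 = byte 0 bit 1; 47 bits remain
Read 2: bits[1:4] width=3 -> value=6 (bin 110); offset now 4 = byte 0 bit 4; 44 bits remain
Read 3: bits[4:7] width=3 -> value=2 (bin 010); offset now 7 = byte 0 bit 7; 41 bits remain
Read 4: bits[7:9] width=2 -> value=0 (bin 00); offset now 9 = byte 1 bit 1; 39 bits remain
Read 5: bits[9:12] width=3 -> value=3 (bin 011); offset now 12 = byte 1 bit 4; 36 bits remain

Answer: 36 0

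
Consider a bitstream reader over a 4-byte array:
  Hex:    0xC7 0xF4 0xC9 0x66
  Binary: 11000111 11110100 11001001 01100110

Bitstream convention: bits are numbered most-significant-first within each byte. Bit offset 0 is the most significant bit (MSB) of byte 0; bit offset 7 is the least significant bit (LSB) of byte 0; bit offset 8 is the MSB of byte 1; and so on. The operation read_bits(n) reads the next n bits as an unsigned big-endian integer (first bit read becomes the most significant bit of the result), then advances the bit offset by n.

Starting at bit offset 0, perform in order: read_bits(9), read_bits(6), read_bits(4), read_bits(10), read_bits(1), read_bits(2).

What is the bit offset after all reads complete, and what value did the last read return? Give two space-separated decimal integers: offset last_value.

Read 1: bits[0:9] width=9 -> value=399 (bin 110001111); offset now 9 = byte 1 bit 1; 23 bits remain
Read 2: bits[9:15] width=6 -> value=58 (bin 111010); offset now 15 = byte 1 bit 7; 17 bits remain
Read 3: bits[15:19] width=4 -> value=6 (bin 0110); offset now 19 = byte 2 bit 3; 13 bits remain
Read 4: bits[19:29] width=10 -> value=300 (bin 0100101100); offset now 29 = byte 3 bit 5; 3 bits remain
Read 5: bits[29:30] width=1 -> value=1 (bin 1); offset now 30 = byte 3 bit 6; 2 bits remain
Read 6: bits[30:32] width=2 -> value=2 (bin 10); offset now 32 = byte 4 bit 0; 0 bits remain

Answer: 32 2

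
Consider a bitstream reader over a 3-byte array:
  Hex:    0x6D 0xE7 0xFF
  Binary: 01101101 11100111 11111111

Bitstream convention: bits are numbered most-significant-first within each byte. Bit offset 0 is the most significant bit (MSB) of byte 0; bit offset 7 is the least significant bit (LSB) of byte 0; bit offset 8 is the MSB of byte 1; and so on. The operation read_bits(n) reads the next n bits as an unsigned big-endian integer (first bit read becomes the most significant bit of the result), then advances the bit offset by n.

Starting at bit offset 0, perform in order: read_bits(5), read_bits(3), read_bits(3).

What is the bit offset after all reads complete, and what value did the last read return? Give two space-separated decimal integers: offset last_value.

Answer: 11 7

Derivation:
Read 1: bits[0:5] width=5 -> value=13 (bin 01101); offset now 5 = byte 0 bit 5; 19 bits remain
Read 2: bits[5:8] width=3 -> value=5 (bin 101); offset now 8 = byte 1 bit 0; 16 bits remain
Read 3: bits[8:11] width=3 -> value=7 (bin 111); offset now 11 = byte 1 bit 3; 13 bits remain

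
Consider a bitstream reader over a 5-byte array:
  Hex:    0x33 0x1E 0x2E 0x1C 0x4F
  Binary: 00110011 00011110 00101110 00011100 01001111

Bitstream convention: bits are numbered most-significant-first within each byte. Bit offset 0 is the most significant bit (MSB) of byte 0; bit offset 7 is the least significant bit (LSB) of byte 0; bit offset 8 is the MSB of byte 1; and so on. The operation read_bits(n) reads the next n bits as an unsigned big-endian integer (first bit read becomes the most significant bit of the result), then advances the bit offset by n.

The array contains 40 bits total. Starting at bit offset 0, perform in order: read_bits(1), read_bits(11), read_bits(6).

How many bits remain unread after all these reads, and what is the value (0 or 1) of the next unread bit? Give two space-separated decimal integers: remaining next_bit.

Answer: 22 1

Derivation:
Read 1: bits[0:1] width=1 -> value=0 (bin 0); offset now 1 = byte 0 bit 1; 39 bits remain
Read 2: bits[1:12] width=11 -> value=817 (bin 01100110001); offset now 12 = byte 1 bit 4; 28 bits remain
Read 3: bits[12:18] width=6 -> value=56 (bin 111000); offset now 18 = byte 2 bit 2; 22 bits remain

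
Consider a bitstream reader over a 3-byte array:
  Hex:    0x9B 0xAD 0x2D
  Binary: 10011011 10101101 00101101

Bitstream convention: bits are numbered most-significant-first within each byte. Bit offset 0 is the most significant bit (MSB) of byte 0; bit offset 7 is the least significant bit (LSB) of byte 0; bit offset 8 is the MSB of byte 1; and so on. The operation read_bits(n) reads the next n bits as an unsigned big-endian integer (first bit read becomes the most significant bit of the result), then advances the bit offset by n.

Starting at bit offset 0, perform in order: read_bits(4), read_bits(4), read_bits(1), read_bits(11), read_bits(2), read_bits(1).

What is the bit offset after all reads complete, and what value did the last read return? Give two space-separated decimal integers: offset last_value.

Answer: 23 0

Derivation:
Read 1: bits[0:4] width=4 -> value=9 (bin 1001); offset now 4 = byte 0 bit 4; 20 bits remain
Read 2: bits[4:8] width=4 -> value=11 (bin 1011); offset now 8 = byte 1 bit 0; 16 bits remain
Read 3: bits[8:9] width=1 -> value=1 (bin 1); offset now 9 = byte 1 bit 1; 15 bits remain
Read 4: bits[9:20] width=11 -> value=722 (bin 01011010010); offset now 20 = byte 2 bit 4; 4 bits remain
Read 5: bits[20:22] width=2 -> value=3 (bin 11); offset now 22 = byte 2 bit 6; 2 bits remain
Read 6: bits[22:23] width=1 -> value=0 (bin 0); offset now 23 = byte 2 bit 7; 1 bits remain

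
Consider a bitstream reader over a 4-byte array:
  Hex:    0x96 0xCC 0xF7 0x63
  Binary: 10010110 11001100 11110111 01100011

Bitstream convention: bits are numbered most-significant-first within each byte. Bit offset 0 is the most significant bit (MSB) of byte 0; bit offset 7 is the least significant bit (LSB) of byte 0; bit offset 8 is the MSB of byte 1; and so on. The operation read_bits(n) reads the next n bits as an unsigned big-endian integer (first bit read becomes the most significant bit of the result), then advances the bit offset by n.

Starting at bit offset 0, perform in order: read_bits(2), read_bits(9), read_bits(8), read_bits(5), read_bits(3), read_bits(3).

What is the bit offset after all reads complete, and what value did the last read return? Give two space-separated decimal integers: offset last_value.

Answer: 30 0

Derivation:
Read 1: bits[0:2] width=2 -> value=2 (bin 10); offset now 2 = byte 0 bit 2; 30 bits remain
Read 2: bits[2:11] width=9 -> value=182 (bin 010110110); offset now 11 = byte 1 bit 3; 21 bits remain
Read 3: bits[11:19] width=8 -> value=103 (bin 01100111); offset now 19 = byte 2 bit 3; 13 bits remain
Read 4: bits[19:24] width=5 -> value=23 (bin 10111); offset now 24 = byte 3 bit 0; 8 bits remain
Read 5: bits[24:27] width=3 -> value=3 (bin 011); offset now 27 = byte 3 bit 3; 5 bits remain
Read 6: bits[27:30] width=3 -> value=0 (bin 000); offset now 30 = byte 3 bit 6; 2 bits remain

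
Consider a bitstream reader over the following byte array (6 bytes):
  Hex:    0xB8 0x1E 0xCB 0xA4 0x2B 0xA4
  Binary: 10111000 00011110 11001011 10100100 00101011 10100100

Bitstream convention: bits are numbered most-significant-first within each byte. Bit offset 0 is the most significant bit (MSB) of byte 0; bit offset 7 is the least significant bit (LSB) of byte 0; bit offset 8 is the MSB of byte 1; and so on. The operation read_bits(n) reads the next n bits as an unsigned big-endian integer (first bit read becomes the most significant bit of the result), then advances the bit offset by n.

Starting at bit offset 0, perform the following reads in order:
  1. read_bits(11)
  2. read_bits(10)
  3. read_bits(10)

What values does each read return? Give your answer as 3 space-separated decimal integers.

Read 1: bits[0:11] width=11 -> value=1472 (bin 10111000000); offset now 11 = byte 1 bit 3; 37 bits remain
Read 2: bits[11:21] width=10 -> value=985 (bin 1111011001); offset now 21 = byte 2 bit 5; 27 bits remain
Read 3: bits[21:31] width=10 -> value=466 (bin 0111010010); offset now 31 = byte 3 bit 7; 17 bits remain

Answer: 1472 985 466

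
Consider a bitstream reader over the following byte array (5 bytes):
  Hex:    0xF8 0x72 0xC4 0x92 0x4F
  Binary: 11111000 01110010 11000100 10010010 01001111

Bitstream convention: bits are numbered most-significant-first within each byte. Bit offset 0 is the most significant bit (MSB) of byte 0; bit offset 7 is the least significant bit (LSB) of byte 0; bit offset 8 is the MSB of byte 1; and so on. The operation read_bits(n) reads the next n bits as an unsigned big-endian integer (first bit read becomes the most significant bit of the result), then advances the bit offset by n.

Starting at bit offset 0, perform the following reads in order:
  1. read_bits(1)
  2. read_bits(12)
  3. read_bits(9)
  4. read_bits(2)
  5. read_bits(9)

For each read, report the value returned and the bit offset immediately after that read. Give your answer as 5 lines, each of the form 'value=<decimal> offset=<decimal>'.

Read 1: bits[0:1] width=1 -> value=1 (bin 1); offset now 1 = byte 0 bit 1; 39 bits remain
Read 2: bits[1:13] width=12 -> value=3854 (bin 111100001110); offset now 13 = byte 1 bit 5; 27 bits remain
Read 3: bits[13:22] width=9 -> value=177 (bin 010110001); offset now 22 = byte 2 bit 6; 18 bits remain
Read 4: bits[22:24] width=2 -> value=0 (bin 00); offset now 24 = byte 3 bit 0; 16 bits remain
Read 5: bits[24:33] width=9 -> value=292 (bin 100100100); offset now 33 = byte 4 bit 1; 7 bits remain

Answer: value=1 offset=1
value=3854 offset=13
value=177 offset=22
value=0 offset=24
value=292 offset=33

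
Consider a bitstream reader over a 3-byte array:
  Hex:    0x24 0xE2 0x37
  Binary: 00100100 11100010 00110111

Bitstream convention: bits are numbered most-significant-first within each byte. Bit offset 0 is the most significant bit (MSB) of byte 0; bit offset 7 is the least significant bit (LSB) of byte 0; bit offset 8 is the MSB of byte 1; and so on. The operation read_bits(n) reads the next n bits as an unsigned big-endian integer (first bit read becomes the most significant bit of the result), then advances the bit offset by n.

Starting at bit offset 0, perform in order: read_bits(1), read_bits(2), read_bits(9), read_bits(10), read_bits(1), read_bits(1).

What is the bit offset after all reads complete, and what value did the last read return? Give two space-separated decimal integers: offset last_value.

Answer: 24 1

Derivation:
Read 1: bits[0:1] width=1 -> value=0 (bin 0); offset now 1 = byte 0 bit 1; 23 bits remain
Read 2: bits[1:3] width=2 -> value=1 (bin 01); offset now 3 = byte 0 bit 3; 21 bits remain
Read 3: bits[3:12] width=9 -> value=78 (bin 001001110); offset now 12 = byte 1 bit 4; 12 bits remain
Read 4: bits[12:22] width=10 -> value=141 (bin 0010001101); offset now 22 = byte 2 bit 6; 2 bits remain
Read 5: bits[22:23] width=1 -> value=1 (bin 1); offset now 23 = byte 2 bit 7; 1 bits remain
Read 6: bits[23:24] width=1 -> value=1 (bin 1); offset now 24 = byte 3 bit 0; 0 bits remain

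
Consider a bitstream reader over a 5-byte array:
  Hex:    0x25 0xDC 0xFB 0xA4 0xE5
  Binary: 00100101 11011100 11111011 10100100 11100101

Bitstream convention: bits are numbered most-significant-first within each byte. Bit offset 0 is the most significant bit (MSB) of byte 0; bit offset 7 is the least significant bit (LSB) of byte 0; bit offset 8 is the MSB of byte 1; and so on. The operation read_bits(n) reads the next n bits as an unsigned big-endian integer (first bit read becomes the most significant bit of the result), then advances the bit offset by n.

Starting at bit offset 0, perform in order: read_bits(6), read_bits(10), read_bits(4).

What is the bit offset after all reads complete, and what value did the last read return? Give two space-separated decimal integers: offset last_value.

Answer: 20 15

Derivation:
Read 1: bits[0:6] width=6 -> value=9 (bin 001001); offset now 6 = byte 0 bit 6; 34 bits remain
Read 2: bits[6:16] width=10 -> value=476 (bin 0111011100); offset now 16 = byte 2 bit 0; 24 bits remain
Read 3: bits[16:20] width=4 -> value=15 (bin 1111); offset now 20 = byte 2 bit 4; 20 bits remain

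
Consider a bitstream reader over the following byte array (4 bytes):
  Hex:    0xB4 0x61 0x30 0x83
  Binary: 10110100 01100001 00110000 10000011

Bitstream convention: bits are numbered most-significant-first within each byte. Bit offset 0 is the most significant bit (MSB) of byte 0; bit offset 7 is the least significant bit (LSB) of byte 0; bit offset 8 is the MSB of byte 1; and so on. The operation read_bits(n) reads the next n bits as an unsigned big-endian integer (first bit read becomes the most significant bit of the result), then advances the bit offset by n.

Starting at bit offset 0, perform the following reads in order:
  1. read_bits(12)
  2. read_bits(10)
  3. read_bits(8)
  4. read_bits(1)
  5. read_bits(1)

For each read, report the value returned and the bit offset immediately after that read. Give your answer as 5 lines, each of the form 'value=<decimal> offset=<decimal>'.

Read 1: bits[0:12] width=12 -> value=2886 (bin 101101000110); offset now 12 = byte 1 bit 4; 20 bits remain
Read 2: bits[12:22] width=10 -> value=76 (bin 0001001100); offset now 22 = byte 2 bit 6; 10 bits remain
Read 3: bits[22:30] width=8 -> value=32 (bin 00100000); offset now 30 = byte 3 bit 6; 2 bits remain
Read 4: bits[30:31] width=1 -> value=1 (bin 1); offset now 31 = byte 3 bit 7; 1 bits remain
Read 5: bits[31:32] width=1 -> value=1 (bin 1); offset now 32 = byte 4 bit 0; 0 bits remain

Answer: value=2886 offset=12
value=76 offset=22
value=32 offset=30
value=1 offset=31
value=1 offset=32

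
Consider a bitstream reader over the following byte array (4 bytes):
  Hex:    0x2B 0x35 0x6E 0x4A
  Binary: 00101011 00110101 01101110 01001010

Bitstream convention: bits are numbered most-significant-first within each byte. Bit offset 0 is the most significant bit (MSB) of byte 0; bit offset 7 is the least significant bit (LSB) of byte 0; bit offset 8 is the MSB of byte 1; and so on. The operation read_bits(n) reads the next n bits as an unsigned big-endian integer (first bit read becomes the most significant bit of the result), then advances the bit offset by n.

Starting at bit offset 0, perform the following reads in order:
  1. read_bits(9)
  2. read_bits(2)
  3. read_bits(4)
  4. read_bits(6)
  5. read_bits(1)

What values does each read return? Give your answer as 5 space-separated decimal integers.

Read 1: bits[0:9] width=9 -> value=86 (bin 001010110); offset now 9 = byte 1 bit 1; 23 bits remain
Read 2: bits[9:11] width=2 -> value=1 (bin 01); offset now 11 = byte 1 bit 3; 21 bits remain
Read 3: bits[11:15] width=4 -> value=10 (bin 1010); offset now 15 = byte 1 bit 7; 17 bits remain
Read 4: bits[15:21] width=6 -> value=45 (bin 101101); offset now 21 = byte 2 bit 5; 11 bits remain
Read 5: bits[21:22] width=1 -> value=1 (bin 1); offset now 22 = byte 2 bit 6; 10 bits remain

Answer: 86 1 10 45 1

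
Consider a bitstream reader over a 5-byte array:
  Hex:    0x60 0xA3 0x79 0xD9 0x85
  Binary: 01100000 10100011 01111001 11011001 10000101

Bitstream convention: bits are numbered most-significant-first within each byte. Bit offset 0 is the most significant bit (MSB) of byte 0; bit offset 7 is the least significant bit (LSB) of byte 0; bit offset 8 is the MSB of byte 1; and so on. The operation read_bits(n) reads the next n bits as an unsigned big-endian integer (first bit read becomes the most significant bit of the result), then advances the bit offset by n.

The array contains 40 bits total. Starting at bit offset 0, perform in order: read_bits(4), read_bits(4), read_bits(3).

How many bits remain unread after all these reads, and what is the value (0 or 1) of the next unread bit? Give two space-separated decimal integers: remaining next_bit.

Read 1: bits[0:4] width=4 -> value=6 (bin 0110); offset now 4 = byte 0 bit 4; 36 bits remain
Read 2: bits[4:8] width=4 -> value=0 (bin 0000); offset now 8 = byte 1 bit 0; 32 bits remain
Read 3: bits[8:11] width=3 -> value=5 (bin 101); offset now 11 = byte 1 bit 3; 29 bits remain

Answer: 29 0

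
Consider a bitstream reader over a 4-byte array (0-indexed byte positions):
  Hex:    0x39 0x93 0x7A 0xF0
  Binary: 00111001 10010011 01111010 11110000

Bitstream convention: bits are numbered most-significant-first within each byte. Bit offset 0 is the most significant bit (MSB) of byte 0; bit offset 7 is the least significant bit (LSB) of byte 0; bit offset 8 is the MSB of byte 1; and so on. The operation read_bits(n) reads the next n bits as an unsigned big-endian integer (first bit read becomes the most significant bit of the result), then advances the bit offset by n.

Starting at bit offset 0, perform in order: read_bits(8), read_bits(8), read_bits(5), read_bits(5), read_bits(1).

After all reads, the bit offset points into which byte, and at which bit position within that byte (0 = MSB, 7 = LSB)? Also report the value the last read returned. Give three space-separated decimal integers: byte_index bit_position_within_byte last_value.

Answer: 3 3 1

Derivation:
Read 1: bits[0:8] width=8 -> value=57 (bin 00111001); offset now 8 = byte 1 bit 0; 24 bits remain
Read 2: bits[8:16] width=8 -> value=147 (bin 10010011); offset now 16 = byte 2 bit 0; 16 bits remain
Read 3: bits[16:21] width=5 -> value=15 (bin 01111); offset now 21 = byte 2 bit 5; 11 bits remain
Read 4: bits[21:26] width=5 -> value=11 (bin 01011); offset now 26 = byte 3 bit 2; 6 bits remain
Read 5: bits[26:27] width=1 -> value=1 (bin 1); offset now 27 = byte 3 bit 3; 5 bits remain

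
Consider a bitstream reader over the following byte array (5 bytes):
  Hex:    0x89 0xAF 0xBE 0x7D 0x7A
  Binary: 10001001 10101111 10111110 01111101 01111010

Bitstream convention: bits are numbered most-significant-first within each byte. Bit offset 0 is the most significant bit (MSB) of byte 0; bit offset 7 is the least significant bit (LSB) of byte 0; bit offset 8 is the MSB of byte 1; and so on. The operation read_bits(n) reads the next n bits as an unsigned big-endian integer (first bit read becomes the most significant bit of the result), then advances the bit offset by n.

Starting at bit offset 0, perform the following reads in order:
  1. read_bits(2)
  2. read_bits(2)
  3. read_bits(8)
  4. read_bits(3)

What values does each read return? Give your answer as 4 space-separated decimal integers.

Read 1: bits[0:2] width=2 -> value=2 (bin 10); offset now 2 = byte 0 bit 2; 38 bits remain
Read 2: bits[2:4] width=2 -> value=0 (bin 00); offset now 4 = byte 0 bit 4; 36 bits remain
Read 3: bits[4:12] width=8 -> value=154 (bin 10011010); offset now 12 = byte 1 bit 4; 28 bits remain
Read 4: bits[12:15] width=3 -> value=7 (bin 111); offset now 15 = byte 1 bit 7; 25 bits remain

Answer: 2 0 154 7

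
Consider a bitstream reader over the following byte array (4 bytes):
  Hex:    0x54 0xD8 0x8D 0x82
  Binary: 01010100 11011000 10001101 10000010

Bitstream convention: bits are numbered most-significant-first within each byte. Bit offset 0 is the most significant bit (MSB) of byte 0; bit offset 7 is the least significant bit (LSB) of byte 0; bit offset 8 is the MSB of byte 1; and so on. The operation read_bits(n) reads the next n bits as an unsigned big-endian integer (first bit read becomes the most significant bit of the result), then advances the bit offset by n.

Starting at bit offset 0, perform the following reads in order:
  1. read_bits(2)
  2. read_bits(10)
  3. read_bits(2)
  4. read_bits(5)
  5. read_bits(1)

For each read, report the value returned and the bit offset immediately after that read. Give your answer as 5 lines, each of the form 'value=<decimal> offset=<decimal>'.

Answer: value=1 offset=2
value=333 offset=12
value=2 offset=14
value=4 offset=19
value=0 offset=20

Derivation:
Read 1: bits[0:2] width=2 -> value=1 (bin 01); offset now 2 = byte 0 bit 2; 30 bits remain
Read 2: bits[2:12] width=10 -> value=333 (bin 0101001101); offset now 12 = byte 1 bit 4; 20 bits remain
Read 3: bits[12:14] width=2 -> value=2 (bin 10); offset now 14 = byte 1 bit 6; 18 bits remain
Read 4: bits[14:19] width=5 -> value=4 (bin 00100); offset now 19 = byte 2 bit 3; 13 bits remain
Read 5: bits[19:20] width=1 -> value=0 (bin 0); offset now 20 = byte 2 bit 4; 12 bits remain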